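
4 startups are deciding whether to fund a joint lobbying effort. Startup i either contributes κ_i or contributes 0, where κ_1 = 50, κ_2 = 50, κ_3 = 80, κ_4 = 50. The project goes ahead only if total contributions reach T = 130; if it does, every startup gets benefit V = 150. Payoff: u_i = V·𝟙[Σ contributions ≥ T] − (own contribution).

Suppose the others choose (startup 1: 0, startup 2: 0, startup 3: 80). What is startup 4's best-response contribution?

Others' total = 80. Contributing 50 brings total to 130 ≥ 130: gain V − κ_4 = 100.
Best response: 50.

50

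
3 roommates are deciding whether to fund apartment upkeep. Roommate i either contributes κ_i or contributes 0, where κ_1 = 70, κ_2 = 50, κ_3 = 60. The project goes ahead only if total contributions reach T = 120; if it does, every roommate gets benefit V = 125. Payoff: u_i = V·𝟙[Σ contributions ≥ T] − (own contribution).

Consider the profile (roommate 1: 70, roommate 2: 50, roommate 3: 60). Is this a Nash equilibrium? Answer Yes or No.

Total = 180 ≥ 120: provided.
Roommate 1 (pledges 70, payoff 55): dropping to 0 → total 110, payoff 0. No gain.
Roommate 2 (pledges 50, payoff 75): dropping to 0 → total 130, payoff 125. Profitable deviation.

No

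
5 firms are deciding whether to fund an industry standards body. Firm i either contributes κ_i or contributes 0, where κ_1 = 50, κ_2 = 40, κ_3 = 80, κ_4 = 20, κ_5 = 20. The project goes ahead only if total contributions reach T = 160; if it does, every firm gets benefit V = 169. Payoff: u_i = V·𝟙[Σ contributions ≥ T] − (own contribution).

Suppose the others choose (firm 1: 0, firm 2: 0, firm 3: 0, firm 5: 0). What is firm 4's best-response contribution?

Others' total = 0. Even contributing 20 gives 20 < 160: no benefit either way.
Best response: 0.

0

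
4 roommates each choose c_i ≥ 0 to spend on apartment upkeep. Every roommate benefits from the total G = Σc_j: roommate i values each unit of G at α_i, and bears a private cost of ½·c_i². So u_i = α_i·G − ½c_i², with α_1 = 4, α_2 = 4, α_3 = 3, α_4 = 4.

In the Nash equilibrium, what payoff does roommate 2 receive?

Roommate i's FOC: ∂u_i/∂c_i = α_i − c_i = 0, so c_i* = α_i.
NE contributions = (4, 4, 3, 4); G = 15.
u_2 = α_2·G − ½·(c_2)² = 4·15 − ½·4² = 52.

52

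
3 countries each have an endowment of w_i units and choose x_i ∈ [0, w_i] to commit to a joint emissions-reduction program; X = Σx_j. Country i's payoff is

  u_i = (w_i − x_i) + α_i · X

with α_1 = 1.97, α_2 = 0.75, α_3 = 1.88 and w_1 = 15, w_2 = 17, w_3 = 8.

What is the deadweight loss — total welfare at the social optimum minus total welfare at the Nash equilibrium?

∂u_i/∂x_i = α_i − 1, so country i contributes w_i if α_i > 1, else 0.
α_i > 1 for i ∈ {1, 3}; NE contributions (15, 0, 8), X = 23.
W^NE = Σw_i − X^NE + (Σα_i)·X^NE = 40 + 3.6·23 = 122.8.
Planner: ∂(Σu_j)/∂x_i = Σα_j − 1 = 3.6 > 0, so everyone contributes w_i; X^SO = 40, W^SO = 40 + 3.6·40 = 184.
Deadweight loss = 61.2.

61.2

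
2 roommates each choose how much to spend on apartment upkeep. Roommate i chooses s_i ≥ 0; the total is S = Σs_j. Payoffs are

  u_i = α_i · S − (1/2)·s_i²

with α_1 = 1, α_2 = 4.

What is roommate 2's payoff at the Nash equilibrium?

12

Roommate i's FOC: ∂u_i/∂s_i = α_i − s_i = 0, so s_i* = α_i.
NE contributions = (1, 4); S = 5.
u_2 = α_2·S − ½·(s_2)² = 4·5 − ½·4² = 12.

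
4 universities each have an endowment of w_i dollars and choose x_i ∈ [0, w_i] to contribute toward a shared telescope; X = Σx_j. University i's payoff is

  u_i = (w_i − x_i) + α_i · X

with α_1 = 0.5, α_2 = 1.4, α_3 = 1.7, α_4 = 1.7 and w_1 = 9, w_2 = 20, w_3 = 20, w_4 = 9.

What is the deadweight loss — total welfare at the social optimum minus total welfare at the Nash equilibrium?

∂u_i/∂x_i = α_i − 1, so university i contributes w_i if α_i > 1, else 0.
α_i > 1 for i ∈ {2, 3, 4}; NE contributions (0, 20, 20, 9), X = 49.
W^NE = Σw_i − X^NE + (Σα_i)·X^NE = 58 + 4.3·49 = 268.7.
Planner: ∂(Σu_j)/∂x_i = Σα_j − 1 = 4.3 > 0, so everyone contributes w_i; X^SO = 58, W^SO = 58 + 4.3·58 = 307.4.
Deadweight loss = 38.7.

38.7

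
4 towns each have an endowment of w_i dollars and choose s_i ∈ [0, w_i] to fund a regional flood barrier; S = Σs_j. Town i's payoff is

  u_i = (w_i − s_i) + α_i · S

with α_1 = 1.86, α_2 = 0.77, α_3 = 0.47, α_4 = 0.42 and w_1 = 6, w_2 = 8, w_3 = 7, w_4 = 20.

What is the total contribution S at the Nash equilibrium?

6

∂u_i/∂s_i = α_i − 1, so town i contributes w_i if α_i > 1, else 0.
α_i > 1 for i ∈ {1}; NE contributions (6, 0, 0, 0), S = 6.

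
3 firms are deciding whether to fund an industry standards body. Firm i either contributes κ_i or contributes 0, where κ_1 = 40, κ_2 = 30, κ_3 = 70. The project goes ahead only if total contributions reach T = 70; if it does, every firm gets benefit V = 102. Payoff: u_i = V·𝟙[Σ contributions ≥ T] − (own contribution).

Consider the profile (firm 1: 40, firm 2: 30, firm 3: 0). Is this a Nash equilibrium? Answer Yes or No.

Total = 70 ≥ 70: provided.
Firm 1 (pledges 40, payoff 62): dropping to 0 → total 30, payoff 0. No gain.
Firm 2 (pledges 30, payoff 72): dropping to 0 → total 40, payoff 0. No gain.
Firm 3 (pledges 0, payoff 102): pledging 70 → total 140, payoff 32. No gain.

Yes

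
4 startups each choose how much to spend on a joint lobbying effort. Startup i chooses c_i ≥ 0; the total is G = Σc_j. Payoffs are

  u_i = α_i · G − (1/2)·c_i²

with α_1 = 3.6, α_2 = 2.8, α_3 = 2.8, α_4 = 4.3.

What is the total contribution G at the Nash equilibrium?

Startup i's FOC: ∂u_i/∂c_i = α_i − c_i = 0, so c_i* = α_i.
NE contributions = (3.6, 2.8, 2.8, 4.3); G = 13.5.

13.5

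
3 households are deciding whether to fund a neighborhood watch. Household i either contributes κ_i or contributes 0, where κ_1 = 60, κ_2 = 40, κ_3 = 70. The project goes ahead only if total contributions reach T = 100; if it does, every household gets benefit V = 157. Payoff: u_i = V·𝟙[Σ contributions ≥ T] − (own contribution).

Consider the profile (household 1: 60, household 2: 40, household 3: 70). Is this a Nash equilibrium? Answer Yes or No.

Total = 170 ≥ 100: provided.
Household 1 (pledges 60, payoff 97): dropping to 0 → total 110, payoff 157. Profitable deviation.

No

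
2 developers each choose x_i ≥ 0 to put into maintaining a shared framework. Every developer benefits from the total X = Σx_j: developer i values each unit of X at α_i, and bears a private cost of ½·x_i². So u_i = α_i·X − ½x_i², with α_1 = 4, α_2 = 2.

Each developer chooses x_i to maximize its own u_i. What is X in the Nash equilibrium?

6

Developer i's FOC: ∂u_i/∂x_i = α_i − x_i = 0, so x_i* = α_i.
NE contributions = (4, 2); X = 6.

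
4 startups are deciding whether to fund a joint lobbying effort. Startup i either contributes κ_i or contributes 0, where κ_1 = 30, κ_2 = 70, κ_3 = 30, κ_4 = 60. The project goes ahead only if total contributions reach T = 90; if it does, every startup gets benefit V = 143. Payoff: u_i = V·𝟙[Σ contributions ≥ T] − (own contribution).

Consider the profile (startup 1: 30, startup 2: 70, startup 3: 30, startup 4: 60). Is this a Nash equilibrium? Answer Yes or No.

No

Total = 190 ≥ 90: provided.
Startup 1 (pledges 30, payoff 113): dropping to 0 → total 160, payoff 143. Profitable deviation.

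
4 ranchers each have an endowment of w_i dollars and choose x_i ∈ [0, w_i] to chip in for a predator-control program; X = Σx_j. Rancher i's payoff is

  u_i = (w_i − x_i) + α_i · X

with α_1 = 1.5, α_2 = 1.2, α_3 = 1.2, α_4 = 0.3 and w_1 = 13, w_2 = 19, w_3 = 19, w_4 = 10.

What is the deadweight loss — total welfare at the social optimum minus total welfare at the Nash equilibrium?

32

∂u_i/∂x_i = α_i − 1, so rancher i contributes w_i if α_i > 1, else 0.
α_i > 1 for i ∈ {1, 2, 3}; NE contributions (13, 19, 19, 0), X = 51.
W^NE = Σw_i − X^NE + (Σα_i)·X^NE = 61 + 3.2·51 = 224.2.
Planner: ∂(Σu_j)/∂x_i = Σα_j − 1 = 3.2 > 0, so everyone contributes w_i; X^SO = 61, W^SO = 61 + 3.2·61 = 256.2.
Deadweight loss = 32.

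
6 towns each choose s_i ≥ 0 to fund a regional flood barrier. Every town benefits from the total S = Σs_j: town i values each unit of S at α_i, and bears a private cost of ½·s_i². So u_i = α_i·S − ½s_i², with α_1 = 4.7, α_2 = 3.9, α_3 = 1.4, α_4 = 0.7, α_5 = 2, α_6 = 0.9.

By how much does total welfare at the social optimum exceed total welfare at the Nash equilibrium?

Town i's FOC: ∂u_i/∂s_i = α_i − s_i = 0, so s_i* = α_i.
NE contributions = (4.7, 3.9, 1.4, 0.7, 2, 0.9); S = 13.6.
W^NE = (Σα)·S − ½Σα_i² = 13.6² − ½·44.56 = 162.68.
Planner sets s_i = Σα_j = 13.6 for every i, so S^SO = 6·13.6 = 81.6.
W^SO = (Σα)·S^SO − ½·6·(Σα)² = (6/2)·13.6² = 554.88.
Deadweight loss = W^SO − W^NE = 392.2.

392.2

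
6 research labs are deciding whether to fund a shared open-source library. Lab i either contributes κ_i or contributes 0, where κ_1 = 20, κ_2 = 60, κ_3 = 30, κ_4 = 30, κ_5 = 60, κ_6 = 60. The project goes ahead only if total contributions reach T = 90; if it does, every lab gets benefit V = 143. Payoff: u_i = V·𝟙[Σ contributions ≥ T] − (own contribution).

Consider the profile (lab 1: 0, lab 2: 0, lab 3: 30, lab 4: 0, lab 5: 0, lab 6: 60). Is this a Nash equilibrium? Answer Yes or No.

Total = 90 ≥ 90: provided.
Lab 1 (pledges 0, payoff 143): pledging 20 → total 110, payoff 123. No gain.
Lab 2 (pledges 0, payoff 143): pledging 60 → total 150, payoff 83. No gain.
Lab 3 (pledges 30, payoff 113): dropping to 0 → total 60, payoff 0. No gain.
Lab 4 (pledges 0, payoff 143): pledging 30 → total 120, payoff 113. No gain.
Lab 5 (pledges 0, payoff 143): pledging 60 → total 150, payoff 83. No gain.
Lab 6 (pledges 60, payoff 83): dropping to 0 → total 30, payoff 0. No gain.

Yes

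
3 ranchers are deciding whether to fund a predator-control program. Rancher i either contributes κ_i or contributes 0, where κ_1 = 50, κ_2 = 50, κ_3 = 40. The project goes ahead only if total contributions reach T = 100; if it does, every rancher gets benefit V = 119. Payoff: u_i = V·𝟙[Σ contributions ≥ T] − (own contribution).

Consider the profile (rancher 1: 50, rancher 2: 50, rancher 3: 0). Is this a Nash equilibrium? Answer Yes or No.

Yes

Total = 100 ≥ 100: provided.
Rancher 1 (pledges 50, payoff 69): dropping to 0 → total 50, payoff 0. No gain.
Rancher 2 (pledges 50, payoff 69): dropping to 0 → total 50, payoff 0. No gain.
Rancher 3 (pledges 0, payoff 119): pledging 40 → total 140, payoff 79. No gain.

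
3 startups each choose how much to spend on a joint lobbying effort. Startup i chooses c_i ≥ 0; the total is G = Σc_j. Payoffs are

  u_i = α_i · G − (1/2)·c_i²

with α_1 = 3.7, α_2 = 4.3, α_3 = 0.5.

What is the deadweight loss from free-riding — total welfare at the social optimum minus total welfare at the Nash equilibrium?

Startup i's FOC: ∂u_i/∂c_i = α_i − c_i = 0, so c_i* = α_i.
NE contributions = (3.7, 4.3, 0.5); G = 8.5.
W^NE = (Σα)·G − ½Σα_i² = 8.5² − ½·32.43 = 56.035.
Planner sets c_i = Σα_j = 8.5 for every i, so G^SO = 3·8.5 = 25.5.
W^SO = (Σα)·G^SO − ½·3·(Σα)² = (3/2)·8.5² = 108.375.
Deadweight loss = W^SO − W^NE = 52.34.

52.34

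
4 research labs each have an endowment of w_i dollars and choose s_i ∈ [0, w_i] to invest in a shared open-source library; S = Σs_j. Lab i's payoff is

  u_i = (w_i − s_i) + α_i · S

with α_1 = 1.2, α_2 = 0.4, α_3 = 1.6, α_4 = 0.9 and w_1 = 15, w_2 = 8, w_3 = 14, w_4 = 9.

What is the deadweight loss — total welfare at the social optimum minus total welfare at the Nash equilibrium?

∂u_i/∂s_i = α_i − 1, so lab i contributes w_i if α_i > 1, else 0.
α_i > 1 for i ∈ {1, 3}; NE contributions (15, 0, 14, 0), S = 29.
W^NE = Σw_i − S^NE + (Σα_i)·S^NE = 46 + 3.1·29 = 135.9.
Planner: ∂(Σu_j)/∂s_i = Σα_j − 1 = 3.1 > 0, so everyone contributes w_i; S^SO = 46, W^SO = 46 + 3.1·46 = 188.6.
Deadweight loss = 52.7.

52.7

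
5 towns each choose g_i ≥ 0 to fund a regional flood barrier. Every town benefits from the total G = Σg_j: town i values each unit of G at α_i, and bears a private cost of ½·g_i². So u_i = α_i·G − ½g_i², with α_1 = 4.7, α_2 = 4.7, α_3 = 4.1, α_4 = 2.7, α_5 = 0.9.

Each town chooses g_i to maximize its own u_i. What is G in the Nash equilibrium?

Town i's FOC: ∂u_i/∂g_i = α_i − g_i = 0, so g_i* = α_i.
NE contributions = (4.7, 4.7, 4.1, 2.7, 0.9); G = 17.1.

17.1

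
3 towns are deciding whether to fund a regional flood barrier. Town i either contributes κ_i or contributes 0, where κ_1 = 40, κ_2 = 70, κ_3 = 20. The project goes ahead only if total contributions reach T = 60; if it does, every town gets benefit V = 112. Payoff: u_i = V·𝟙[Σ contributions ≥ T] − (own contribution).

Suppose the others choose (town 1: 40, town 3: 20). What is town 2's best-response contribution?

0

Others' total = 60 ≥ 60; contributing adds cost 70 for no extra benefit.
Best response: 0.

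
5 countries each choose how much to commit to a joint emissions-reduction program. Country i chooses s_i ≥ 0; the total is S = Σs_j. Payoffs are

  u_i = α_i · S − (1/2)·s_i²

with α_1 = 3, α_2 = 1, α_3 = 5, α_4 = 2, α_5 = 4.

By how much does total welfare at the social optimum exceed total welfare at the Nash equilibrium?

365

Country i's FOC: ∂u_i/∂s_i = α_i − s_i = 0, so s_i* = α_i.
NE contributions = (3, 1, 5, 2, 4); S = 15.
W^NE = (Σα)·S − ½Σα_i² = 15² − ½·55 = 197.5.
Planner sets s_i = Σα_j = 15 for every i, so S^SO = 5·15 = 75.
W^SO = (Σα)·S^SO − ½·5·(Σα)² = (5/2)·15² = 562.5.
Deadweight loss = W^SO − W^NE = 365.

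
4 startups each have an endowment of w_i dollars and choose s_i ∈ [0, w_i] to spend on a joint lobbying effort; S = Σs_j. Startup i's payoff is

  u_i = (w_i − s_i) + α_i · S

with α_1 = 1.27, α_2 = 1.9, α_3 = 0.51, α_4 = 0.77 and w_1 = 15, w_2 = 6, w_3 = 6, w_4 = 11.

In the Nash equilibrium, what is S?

21

∂u_i/∂s_i = α_i − 1, so startup i contributes w_i if α_i > 1, else 0.
α_i > 1 for i ∈ {1, 2}; NE contributions (15, 6, 0, 0), S = 21.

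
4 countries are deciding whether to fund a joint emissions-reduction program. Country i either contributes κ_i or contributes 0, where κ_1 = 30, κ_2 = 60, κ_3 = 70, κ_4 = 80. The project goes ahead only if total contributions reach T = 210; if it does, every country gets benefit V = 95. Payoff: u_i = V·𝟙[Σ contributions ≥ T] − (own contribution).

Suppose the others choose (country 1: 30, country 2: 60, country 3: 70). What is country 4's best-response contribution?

Others' total = 160. Contributing 80 brings total to 240 ≥ 210: gain V − κ_4 = 15.
Best response: 80.

80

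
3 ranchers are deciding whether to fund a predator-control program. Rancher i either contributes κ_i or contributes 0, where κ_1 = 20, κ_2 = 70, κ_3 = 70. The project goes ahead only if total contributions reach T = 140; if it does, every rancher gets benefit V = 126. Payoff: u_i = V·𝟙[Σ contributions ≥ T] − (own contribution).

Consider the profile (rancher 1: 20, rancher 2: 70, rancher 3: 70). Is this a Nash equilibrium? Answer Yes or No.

Total = 160 ≥ 140: provided.
Rancher 1 (pledges 20, payoff 106): dropping to 0 → total 140, payoff 126. Profitable deviation.

No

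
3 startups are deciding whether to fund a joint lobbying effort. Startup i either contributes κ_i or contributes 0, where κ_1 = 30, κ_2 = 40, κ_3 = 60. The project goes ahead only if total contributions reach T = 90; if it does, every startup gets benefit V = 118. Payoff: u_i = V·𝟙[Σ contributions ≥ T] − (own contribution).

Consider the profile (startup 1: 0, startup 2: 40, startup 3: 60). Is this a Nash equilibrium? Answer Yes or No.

Yes

Total = 100 ≥ 90: provided.
Startup 1 (pledges 0, payoff 118): pledging 30 → total 130, payoff 88. No gain.
Startup 2 (pledges 40, payoff 78): dropping to 0 → total 60, payoff 0. No gain.
Startup 3 (pledges 60, payoff 58): dropping to 0 → total 40, payoff 0. No gain.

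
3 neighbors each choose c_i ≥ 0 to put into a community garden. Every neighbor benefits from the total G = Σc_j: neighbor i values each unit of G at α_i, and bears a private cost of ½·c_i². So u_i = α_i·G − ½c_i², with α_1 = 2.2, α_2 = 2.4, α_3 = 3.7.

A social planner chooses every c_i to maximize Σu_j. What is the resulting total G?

Planner FOC: ∂(Σu_j)/∂c_i = (Σα_j) − c_i = 0, so c_i^SO = Σα_j = 8.3 for every i; G^SO = 24.9.

24.9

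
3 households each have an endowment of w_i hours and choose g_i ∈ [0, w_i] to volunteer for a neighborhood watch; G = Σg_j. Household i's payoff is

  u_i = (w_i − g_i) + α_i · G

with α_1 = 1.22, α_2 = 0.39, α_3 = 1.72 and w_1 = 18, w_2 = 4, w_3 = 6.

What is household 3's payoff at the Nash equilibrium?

41.28

∂u_i/∂g_i = α_i − 1, so household i contributes w_i if α_i > 1, else 0.
α_i > 1 for i ∈ {1, 3}; NE contributions (18, 0, 6), G = 24.
u_3 = (6 − 6) + 1.72·24 = 41.28.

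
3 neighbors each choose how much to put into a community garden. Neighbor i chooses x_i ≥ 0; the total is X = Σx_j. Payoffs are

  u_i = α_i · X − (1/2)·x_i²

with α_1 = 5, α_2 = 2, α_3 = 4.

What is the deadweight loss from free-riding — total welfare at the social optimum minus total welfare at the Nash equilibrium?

83

Neighbor i's FOC: ∂u_i/∂x_i = α_i − x_i = 0, so x_i* = α_i.
NE contributions = (5, 2, 4); X = 11.
W^NE = (Σα)·X − ½Σα_i² = 11² − ½·45 = 98.5.
Planner sets x_i = Σα_j = 11 for every i, so X^SO = 3·11 = 33.
W^SO = (Σα)·X^SO − ½·3·(Σα)² = (3/2)·11² = 181.5.
Deadweight loss = W^SO − W^NE = 83.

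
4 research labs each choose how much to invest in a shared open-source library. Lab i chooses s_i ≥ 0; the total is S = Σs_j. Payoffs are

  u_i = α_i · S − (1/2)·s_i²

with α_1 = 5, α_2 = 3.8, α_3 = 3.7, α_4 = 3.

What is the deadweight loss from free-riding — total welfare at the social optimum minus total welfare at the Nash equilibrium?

Lab i's FOC: ∂u_i/∂s_i = α_i − s_i = 0, so s_i* = α_i.
NE contributions = (5, 3.8, 3.7, 3); S = 15.5.
W^NE = (Σα)·S − ½Σα_i² = 15.5² − ½·62.13 = 209.185.
Planner sets s_i = Σα_j = 15.5 for every i, so S^SO = 4·15.5 = 62.
W^SO = (Σα)·S^SO − ½·4·(Σα)² = (4/2)·15.5² = 480.5.
Deadweight loss = W^SO − W^NE = 271.315.

271.315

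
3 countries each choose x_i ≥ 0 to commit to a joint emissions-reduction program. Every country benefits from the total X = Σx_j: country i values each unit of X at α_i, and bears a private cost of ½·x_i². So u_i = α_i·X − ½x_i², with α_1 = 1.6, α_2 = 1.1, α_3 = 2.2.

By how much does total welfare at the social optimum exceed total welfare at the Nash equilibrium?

Country i's FOC: ∂u_i/∂x_i = α_i − x_i = 0, so x_i* = α_i.
NE contributions = (1.6, 1.1, 2.2); X = 4.9.
W^NE = (Σα)·X − ½Σα_i² = 4.9² − ½·8.61 = 19.705.
Planner sets x_i = Σα_j = 4.9 for every i, so X^SO = 3·4.9 = 14.7.
W^SO = (Σα)·X^SO − ½·3·(Σα)² = (3/2)·4.9² = 36.015.
Deadweight loss = W^SO − W^NE = 16.31.

16.31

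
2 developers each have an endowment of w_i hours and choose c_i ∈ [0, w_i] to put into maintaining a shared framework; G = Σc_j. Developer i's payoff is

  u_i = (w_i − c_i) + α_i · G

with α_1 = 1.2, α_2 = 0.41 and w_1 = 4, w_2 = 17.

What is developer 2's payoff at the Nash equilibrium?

∂u_i/∂c_i = α_i − 1, so developer i contributes w_i if α_i > 1, else 0.
α_i > 1 for i ∈ {1}; NE contributions (4, 0), G = 4.
u_2 = (17 − 0) + 0.41·4 = 18.64.

18.64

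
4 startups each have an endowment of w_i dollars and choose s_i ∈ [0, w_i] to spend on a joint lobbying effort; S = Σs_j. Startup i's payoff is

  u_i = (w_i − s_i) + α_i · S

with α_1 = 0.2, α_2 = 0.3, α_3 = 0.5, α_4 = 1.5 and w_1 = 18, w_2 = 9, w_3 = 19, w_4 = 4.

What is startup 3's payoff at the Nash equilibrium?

∂u_i/∂s_i = α_i − 1, so startup i contributes w_i if α_i > 1, else 0.
α_i > 1 for i ∈ {4}; NE contributions (0, 0, 0, 4), S = 4.
u_3 = (19 − 0) + 0.5·4 = 21.

21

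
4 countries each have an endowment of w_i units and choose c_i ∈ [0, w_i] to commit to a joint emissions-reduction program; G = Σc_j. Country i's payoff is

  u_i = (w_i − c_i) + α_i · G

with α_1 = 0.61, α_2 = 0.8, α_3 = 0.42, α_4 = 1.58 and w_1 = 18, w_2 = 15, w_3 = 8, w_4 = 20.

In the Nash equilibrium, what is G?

20

∂u_i/∂c_i = α_i − 1, so country i contributes w_i if α_i > 1, else 0.
α_i > 1 for i ∈ {4}; NE contributions (0, 0, 0, 20), G = 20.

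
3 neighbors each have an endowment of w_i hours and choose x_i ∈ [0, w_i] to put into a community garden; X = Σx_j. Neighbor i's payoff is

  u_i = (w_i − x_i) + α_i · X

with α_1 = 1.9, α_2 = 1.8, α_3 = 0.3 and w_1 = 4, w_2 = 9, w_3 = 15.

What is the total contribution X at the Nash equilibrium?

13

∂u_i/∂x_i = α_i − 1, so neighbor i contributes w_i if α_i > 1, else 0.
α_i > 1 for i ∈ {1, 2}; NE contributions (4, 9, 0), X = 13.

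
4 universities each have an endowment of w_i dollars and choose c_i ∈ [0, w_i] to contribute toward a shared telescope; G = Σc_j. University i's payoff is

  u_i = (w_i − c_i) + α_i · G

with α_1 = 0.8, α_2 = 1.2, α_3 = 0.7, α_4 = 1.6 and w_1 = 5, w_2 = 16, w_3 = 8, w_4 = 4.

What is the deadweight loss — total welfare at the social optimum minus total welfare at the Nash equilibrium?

∂u_i/∂c_i = α_i − 1, so university i contributes w_i if α_i > 1, else 0.
α_i > 1 for i ∈ {2, 4}; NE contributions (0, 16, 0, 4), G = 20.
W^NE = Σw_i − G^NE + (Σα_i)·G^NE = 33 + 3.3·20 = 99.
Planner: ∂(Σu_j)/∂c_i = Σα_j − 1 = 3.3 > 0, so everyone contributes w_i; G^SO = 33, W^SO = 33 + 3.3·33 = 141.9.
Deadweight loss = 42.9.

42.9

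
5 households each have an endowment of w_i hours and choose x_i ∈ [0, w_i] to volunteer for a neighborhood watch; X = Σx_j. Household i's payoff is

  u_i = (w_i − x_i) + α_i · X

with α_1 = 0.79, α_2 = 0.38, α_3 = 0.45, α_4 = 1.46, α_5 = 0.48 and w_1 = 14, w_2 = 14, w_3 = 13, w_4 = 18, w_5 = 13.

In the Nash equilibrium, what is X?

∂u_i/∂x_i = α_i − 1, so household i contributes w_i if α_i > 1, else 0.
α_i > 1 for i ∈ {4}; NE contributions (0, 0, 0, 18, 0), X = 18.

18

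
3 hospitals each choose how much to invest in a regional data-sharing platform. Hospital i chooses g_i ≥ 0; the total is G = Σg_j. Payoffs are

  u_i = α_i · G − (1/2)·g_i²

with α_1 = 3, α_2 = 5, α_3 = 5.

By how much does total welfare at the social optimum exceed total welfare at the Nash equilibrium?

Hospital i's FOC: ∂u_i/∂g_i = α_i − g_i = 0, so g_i* = α_i.
NE contributions = (3, 5, 5); G = 13.
W^NE = (Σα)·G − ½Σα_i² = 13² − ½·59 = 139.5.
Planner sets g_i = Σα_j = 13 for every i, so G^SO = 3·13 = 39.
W^SO = (Σα)·G^SO − ½·3·(Σα)² = (3/2)·13² = 253.5.
Deadweight loss = W^SO − W^NE = 114.

114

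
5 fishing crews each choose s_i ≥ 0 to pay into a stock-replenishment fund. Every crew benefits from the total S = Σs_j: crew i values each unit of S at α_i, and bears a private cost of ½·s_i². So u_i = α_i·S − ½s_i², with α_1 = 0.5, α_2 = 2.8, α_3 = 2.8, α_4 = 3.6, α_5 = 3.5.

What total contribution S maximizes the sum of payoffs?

Planner FOC: ∂(Σu_j)/∂s_i = (Σα_j) − s_i = 0, so s_i^SO = Σα_j = 13.2 for every i; S^SO = 66.

66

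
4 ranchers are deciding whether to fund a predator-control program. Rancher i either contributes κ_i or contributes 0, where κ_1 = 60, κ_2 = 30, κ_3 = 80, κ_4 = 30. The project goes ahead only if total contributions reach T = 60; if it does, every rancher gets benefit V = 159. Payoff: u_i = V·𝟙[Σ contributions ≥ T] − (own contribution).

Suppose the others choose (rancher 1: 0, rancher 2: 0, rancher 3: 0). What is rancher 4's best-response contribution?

Others' total = 0. Even contributing 30 gives 30 < 60: no benefit either way.
Best response: 0.

0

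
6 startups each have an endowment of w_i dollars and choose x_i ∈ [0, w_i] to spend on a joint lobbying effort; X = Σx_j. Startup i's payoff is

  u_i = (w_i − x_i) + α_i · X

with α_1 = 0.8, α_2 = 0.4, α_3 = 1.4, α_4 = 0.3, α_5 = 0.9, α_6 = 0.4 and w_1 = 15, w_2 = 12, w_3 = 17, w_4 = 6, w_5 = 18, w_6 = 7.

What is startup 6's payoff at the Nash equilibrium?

13.8

∂u_i/∂x_i = α_i − 1, so startup i contributes w_i if α_i > 1, else 0.
α_i > 1 for i ∈ {3}; NE contributions (0, 0, 17, 0, 0, 0), X = 17.
u_6 = (7 − 0) + 0.4·17 = 13.8.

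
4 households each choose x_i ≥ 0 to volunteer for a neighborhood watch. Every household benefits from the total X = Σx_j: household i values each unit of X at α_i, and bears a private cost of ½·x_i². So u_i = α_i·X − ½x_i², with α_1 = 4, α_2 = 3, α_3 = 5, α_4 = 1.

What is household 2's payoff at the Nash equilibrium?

Household i's FOC: ∂u_i/∂x_i = α_i − x_i = 0, so x_i* = α_i.
NE contributions = (4, 3, 5, 1); X = 13.
u_2 = α_2·X − ½·(x_2)² = 3·13 − ½·3² = 34.5.

34.5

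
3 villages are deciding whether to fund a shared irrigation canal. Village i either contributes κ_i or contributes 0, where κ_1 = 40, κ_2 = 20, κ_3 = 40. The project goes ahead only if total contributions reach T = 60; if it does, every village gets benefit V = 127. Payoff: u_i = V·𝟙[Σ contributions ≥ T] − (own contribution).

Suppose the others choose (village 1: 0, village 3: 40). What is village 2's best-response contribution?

20

Others' total = 40. Contributing 20 brings total to 60 ≥ 60: gain V − κ_2 = 107.
Best response: 20.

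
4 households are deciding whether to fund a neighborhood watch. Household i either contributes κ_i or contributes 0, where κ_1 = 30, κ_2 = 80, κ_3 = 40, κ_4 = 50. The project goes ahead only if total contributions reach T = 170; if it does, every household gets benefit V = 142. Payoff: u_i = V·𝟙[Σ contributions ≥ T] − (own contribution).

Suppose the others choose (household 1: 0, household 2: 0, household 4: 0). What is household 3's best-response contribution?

0

Others' total = 0. Even contributing 40 gives 40 < 170: no benefit either way.
Best response: 0.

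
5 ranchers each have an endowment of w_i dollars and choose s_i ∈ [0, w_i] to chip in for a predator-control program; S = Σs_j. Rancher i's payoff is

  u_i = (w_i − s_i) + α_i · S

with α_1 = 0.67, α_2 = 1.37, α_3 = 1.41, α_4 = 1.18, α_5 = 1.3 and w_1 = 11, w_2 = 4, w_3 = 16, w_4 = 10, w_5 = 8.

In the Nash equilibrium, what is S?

38

∂u_i/∂s_i = α_i − 1, so rancher i contributes w_i if α_i > 1, else 0.
α_i > 1 for i ∈ {2, 3, 4, 5}; NE contributions (0, 4, 16, 10, 8), S = 38.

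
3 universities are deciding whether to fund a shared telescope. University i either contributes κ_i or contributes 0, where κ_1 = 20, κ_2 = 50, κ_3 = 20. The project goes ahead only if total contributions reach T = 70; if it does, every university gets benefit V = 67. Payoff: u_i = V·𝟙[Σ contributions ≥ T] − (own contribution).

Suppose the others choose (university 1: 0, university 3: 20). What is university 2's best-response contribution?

Others' total = 20. Contributing 50 brings total to 70 ≥ 70: gain V − κ_2 = 17.
Best response: 50.

50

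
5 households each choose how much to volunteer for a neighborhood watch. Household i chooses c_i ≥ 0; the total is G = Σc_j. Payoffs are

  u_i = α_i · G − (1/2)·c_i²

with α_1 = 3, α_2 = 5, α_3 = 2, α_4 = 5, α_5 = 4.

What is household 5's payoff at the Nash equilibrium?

Household i's FOC: ∂u_i/∂c_i = α_i − c_i = 0, so c_i* = α_i.
NE contributions = (3, 5, 2, 5, 4); G = 19.
u_5 = α_5·G − ½·(c_5)² = 4·19 − ½·4² = 68.

68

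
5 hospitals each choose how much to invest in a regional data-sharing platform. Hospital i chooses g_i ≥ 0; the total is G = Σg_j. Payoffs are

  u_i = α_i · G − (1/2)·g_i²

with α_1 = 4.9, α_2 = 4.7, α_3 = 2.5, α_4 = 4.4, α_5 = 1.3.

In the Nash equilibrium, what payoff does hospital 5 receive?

22.295

Hospital i's FOC: ∂u_i/∂g_i = α_i − g_i = 0, so g_i* = α_i.
NE contributions = (4.9, 4.7, 2.5, 4.4, 1.3); G = 17.8.
u_5 = α_5·G − ½·(g_5)² = 1.3·17.8 − ½·1.3² = 22.295.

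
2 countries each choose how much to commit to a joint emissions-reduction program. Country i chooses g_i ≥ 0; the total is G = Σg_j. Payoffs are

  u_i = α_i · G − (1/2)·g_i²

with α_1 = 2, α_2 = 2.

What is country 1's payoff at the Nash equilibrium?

Country i's FOC: ∂u_i/∂g_i = α_i − g_i = 0, so g_i* = α_i.
NE contributions = (2, 2); G = 4.
u_1 = α_1·G − ½·(g_1)² = 2·4 − ½·2² = 6.

6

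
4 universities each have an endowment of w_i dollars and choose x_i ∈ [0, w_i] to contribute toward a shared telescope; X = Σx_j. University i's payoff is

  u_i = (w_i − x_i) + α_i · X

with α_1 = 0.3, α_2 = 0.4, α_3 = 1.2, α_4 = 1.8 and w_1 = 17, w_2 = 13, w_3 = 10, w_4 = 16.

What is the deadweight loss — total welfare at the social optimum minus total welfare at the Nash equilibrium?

81

∂u_i/∂x_i = α_i − 1, so university i contributes w_i if α_i > 1, else 0.
α_i > 1 for i ∈ {3, 4}; NE contributions (0, 0, 10, 16), X = 26.
W^NE = Σw_i − X^NE + (Σα_i)·X^NE = 56 + 2.7·26 = 126.2.
Planner: ∂(Σu_j)/∂x_i = Σα_j − 1 = 2.7 > 0, so everyone contributes w_i; X^SO = 56, W^SO = 56 + 2.7·56 = 207.2.
Deadweight loss = 81.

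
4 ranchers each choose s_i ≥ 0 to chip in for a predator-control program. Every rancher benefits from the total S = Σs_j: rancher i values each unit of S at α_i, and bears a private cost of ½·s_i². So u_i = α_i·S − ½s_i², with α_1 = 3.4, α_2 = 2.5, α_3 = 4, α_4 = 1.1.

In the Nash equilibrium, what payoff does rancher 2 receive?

Rancher i's FOC: ∂u_i/∂s_i = α_i − s_i = 0, so s_i* = α_i.
NE contributions = (3.4, 2.5, 4, 1.1); S = 11.
u_2 = α_2·S − ½·(s_2)² = 2.5·11 − ½·2.5² = 24.375.

24.375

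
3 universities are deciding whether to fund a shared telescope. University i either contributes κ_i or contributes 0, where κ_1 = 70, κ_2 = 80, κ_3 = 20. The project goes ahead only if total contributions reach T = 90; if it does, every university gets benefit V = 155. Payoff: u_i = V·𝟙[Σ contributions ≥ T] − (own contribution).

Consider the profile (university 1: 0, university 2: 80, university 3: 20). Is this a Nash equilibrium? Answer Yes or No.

Yes

Total = 100 ≥ 90: provided.
University 1 (pledges 0, payoff 155): pledging 70 → total 170, payoff 85. No gain.
University 2 (pledges 80, payoff 75): dropping to 0 → total 20, payoff 0. No gain.
University 3 (pledges 20, payoff 135): dropping to 0 → total 80, payoff 0. No gain.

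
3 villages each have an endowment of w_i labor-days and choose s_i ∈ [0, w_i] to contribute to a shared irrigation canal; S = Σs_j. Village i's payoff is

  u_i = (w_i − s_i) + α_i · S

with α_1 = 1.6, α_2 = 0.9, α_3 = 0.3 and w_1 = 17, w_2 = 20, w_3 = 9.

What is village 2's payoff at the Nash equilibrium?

∂u_i/∂s_i = α_i − 1, so village i contributes w_i if α_i > 1, else 0.
α_i > 1 for i ∈ {1}; NE contributions (17, 0, 0), S = 17.
u_2 = (20 − 0) + 0.9·17 = 35.3.

35.3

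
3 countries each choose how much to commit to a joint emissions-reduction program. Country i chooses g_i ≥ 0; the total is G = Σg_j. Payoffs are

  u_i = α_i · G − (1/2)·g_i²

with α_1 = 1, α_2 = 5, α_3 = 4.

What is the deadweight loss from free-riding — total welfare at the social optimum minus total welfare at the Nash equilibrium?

71

Country i's FOC: ∂u_i/∂g_i = α_i − g_i = 0, so g_i* = α_i.
NE contributions = (1, 5, 4); G = 10.
W^NE = (Σα)·G − ½Σα_i² = 10² − ½·42 = 79.
Planner sets g_i = Σα_j = 10 for every i, so G^SO = 3·10 = 30.
W^SO = (Σα)·G^SO − ½·3·(Σα)² = (3/2)·10² = 150.
Deadweight loss = W^SO − W^NE = 71.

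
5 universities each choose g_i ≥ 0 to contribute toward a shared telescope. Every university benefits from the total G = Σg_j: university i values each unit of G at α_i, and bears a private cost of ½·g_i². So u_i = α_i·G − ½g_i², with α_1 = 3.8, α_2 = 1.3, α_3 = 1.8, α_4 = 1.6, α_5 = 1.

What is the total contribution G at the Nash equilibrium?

University i's FOC: ∂u_i/∂g_i = α_i − g_i = 0, so g_i* = α_i.
NE contributions = (3.8, 1.3, 1.8, 1.6, 1); G = 9.5.

9.5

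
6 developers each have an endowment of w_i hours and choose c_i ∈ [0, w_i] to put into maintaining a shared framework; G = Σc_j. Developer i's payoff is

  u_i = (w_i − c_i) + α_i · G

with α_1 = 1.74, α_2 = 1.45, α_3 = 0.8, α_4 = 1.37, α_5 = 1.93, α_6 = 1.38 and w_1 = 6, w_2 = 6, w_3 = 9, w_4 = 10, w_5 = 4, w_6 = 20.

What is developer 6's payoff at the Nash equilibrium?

∂u_i/∂c_i = α_i − 1, so developer i contributes w_i if α_i > 1, else 0.
α_i > 1 for i ∈ {1, 2, 4, 5, 6}; NE contributions (6, 6, 0, 10, 4, 20), G = 46.
u_6 = (20 − 20) + 1.38·46 = 63.48.

63.48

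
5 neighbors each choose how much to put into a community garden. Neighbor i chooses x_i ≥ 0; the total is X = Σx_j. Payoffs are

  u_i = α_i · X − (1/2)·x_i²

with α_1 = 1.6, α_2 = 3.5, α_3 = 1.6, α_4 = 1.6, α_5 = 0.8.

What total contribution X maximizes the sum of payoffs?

45.5

Planner FOC: ∂(Σu_j)/∂x_i = (Σα_j) − x_i = 0, so x_i^SO = Σα_j = 9.1 for every i; X^SO = 45.5.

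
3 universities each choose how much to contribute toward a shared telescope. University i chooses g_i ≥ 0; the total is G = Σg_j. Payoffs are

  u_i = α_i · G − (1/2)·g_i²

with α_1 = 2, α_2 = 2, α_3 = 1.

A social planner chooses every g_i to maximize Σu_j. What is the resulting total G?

15

Planner FOC: ∂(Σu_j)/∂g_i = (Σα_j) − g_i = 0, so g_i^SO = Σα_j = 5 for every i; G^SO = 15.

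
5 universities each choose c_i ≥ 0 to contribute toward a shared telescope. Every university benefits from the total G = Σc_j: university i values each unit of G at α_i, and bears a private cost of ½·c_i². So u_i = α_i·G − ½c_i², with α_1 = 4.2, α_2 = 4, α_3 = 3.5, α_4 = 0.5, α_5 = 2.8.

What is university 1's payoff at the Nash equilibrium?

University i's FOC: ∂u_i/∂c_i = α_i − c_i = 0, so c_i* = α_i.
NE contributions = (4.2, 4, 3.5, 0.5, 2.8); G = 15.
u_1 = α_1·G − ½·(c_1)² = 4.2·15 − ½·4.2² = 54.18.

54.18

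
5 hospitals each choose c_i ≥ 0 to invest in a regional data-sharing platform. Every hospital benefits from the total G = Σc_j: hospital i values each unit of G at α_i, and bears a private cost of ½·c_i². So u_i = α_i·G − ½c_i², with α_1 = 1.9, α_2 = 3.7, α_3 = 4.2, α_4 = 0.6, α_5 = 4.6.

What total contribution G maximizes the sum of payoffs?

Planner FOC: ∂(Σu_j)/∂c_i = (Σα_j) − c_i = 0, so c_i^SO = Σα_j = 15 for every i; G^SO = 75.

75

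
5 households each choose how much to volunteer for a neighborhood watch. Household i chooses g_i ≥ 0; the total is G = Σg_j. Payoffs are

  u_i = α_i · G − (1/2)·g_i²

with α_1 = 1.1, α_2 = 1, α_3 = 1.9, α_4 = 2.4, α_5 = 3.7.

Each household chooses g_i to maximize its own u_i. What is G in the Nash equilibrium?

Household i's FOC: ∂u_i/∂g_i = α_i − g_i = 0, so g_i* = α_i.
NE contributions = (1.1, 1, 1.9, 2.4, 3.7); G = 10.1.

10.1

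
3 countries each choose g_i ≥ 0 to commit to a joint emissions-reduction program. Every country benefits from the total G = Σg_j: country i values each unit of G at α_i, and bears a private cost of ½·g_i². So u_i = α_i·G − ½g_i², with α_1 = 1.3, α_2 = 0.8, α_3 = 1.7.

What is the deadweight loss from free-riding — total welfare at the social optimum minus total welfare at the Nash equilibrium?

9.83

Country i's FOC: ∂u_i/∂g_i = α_i − g_i = 0, so g_i* = α_i.
NE contributions = (1.3, 0.8, 1.7); G = 3.8.
W^NE = (Σα)·G − ½Σα_i² = 3.8² − ½·5.22 = 11.83.
Planner sets g_i = Σα_j = 3.8 for every i, so G^SO = 3·3.8 = 11.4.
W^SO = (Σα)·G^SO − ½·3·(Σα)² = (3/2)·3.8² = 21.66.
Deadweight loss = W^SO − W^NE = 9.83.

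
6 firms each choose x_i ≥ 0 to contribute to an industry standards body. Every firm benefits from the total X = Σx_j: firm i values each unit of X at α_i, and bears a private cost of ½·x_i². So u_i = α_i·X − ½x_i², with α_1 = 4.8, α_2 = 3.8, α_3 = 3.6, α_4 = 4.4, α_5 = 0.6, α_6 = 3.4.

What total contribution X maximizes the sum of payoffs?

Planner FOC: ∂(Σu_j)/∂x_i = (Σα_j) − x_i = 0, so x_i^SO = Σα_j = 20.6 for every i; X^SO = 123.6.

123.6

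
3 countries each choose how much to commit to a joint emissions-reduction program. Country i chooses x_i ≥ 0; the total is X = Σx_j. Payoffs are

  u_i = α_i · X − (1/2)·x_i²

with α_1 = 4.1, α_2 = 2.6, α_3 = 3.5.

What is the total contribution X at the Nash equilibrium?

10.2

Country i's FOC: ∂u_i/∂x_i = α_i − x_i = 0, so x_i* = α_i.
NE contributions = (4.1, 2.6, 3.5); X = 10.2.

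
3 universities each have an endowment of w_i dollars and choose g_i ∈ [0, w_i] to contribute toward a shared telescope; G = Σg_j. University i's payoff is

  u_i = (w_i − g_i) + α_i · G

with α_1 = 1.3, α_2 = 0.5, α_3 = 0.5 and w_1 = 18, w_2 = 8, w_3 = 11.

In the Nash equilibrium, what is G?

∂u_i/∂g_i = α_i − 1, so university i contributes w_i if α_i > 1, else 0.
α_i > 1 for i ∈ {1}; NE contributions (18, 0, 0), G = 18.

18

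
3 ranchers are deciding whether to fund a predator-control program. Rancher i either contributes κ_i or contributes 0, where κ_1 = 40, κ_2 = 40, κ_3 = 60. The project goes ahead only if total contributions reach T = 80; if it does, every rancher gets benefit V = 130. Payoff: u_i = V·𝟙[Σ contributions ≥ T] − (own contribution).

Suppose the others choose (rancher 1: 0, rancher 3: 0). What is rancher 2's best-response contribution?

Others' total = 0. Even contributing 40 gives 40 < 80: no benefit either way.
Best response: 0.

0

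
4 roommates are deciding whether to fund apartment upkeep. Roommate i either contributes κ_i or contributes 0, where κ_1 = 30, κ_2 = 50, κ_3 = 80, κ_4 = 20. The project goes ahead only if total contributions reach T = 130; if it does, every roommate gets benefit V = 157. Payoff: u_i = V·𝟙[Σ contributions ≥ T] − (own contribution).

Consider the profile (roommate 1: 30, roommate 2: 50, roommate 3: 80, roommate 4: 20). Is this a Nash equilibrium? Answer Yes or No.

Total = 180 ≥ 130: provided.
Roommate 1 (pledges 30, payoff 127): dropping to 0 → total 150, payoff 157. Profitable deviation.

No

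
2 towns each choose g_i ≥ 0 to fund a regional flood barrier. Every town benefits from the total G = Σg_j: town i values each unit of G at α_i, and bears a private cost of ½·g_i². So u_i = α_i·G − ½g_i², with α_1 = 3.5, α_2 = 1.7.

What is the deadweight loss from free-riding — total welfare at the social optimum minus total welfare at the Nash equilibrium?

Town i's FOC: ∂u_i/∂g_i = α_i − g_i = 0, so g_i* = α_i.
NE contributions = (3.5, 1.7); G = 5.2.
W^NE = (Σα)·G − ½Σα_i² = 5.2² − ½·15.14 = 19.47.
Planner sets g_i = Σα_j = 5.2 for every i, so G^SO = 2·5.2 = 10.4.
W^SO = (Σα)·G^SO − ½·2·(Σα)² = (2/2)·5.2² = 27.04.
Deadweight loss = W^SO − W^NE = 7.57.

7.57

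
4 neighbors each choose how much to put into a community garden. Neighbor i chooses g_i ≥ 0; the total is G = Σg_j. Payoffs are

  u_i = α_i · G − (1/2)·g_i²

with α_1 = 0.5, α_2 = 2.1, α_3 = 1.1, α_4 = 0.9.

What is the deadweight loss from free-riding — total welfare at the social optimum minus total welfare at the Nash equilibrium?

24.5

Neighbor i's FOC: ∂u_i/∂g_i = α_i − g_i = 0, so g_i* = α_i.
NE contributions = (0.5, 2.1, 1.1, 0.9); G = 4.6.
W^NE = (Σα)·G − ½Σα_i² = 4.6² − ½·6.68 = 17.82.
Planner sets g_i = Σα_j = 4.6 for every i, so G^SO = 4·4.6 = 18.4.
W^SO = (Σα)·G^SO − ½·4·(Σα)² = (4/2)·4.6² = 42.32.
Deadweight loss = W^SO − W^NE = 24.5.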